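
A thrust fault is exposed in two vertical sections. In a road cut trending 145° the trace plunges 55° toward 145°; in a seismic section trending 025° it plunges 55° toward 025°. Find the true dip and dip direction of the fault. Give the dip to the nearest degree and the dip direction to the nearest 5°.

true dip 71°, dip direction 085°

Represent each trace as a vector plunging at its apparent dip toward its trend (east-north-up frame): v₁ = (0.329, -0.470, -0.819), v₂ = (0.242, 0.520, -0.819).
Cross product v₁ × v₂ gives the pole to the plane: n ∝ (0.811, 0.071, 0.285).
Dip δ = arctan(|n_h|/n_z) = arctan(0.814/0.285) = 70.7°.
Dip direction = atan2(0.811, 0.071) = 85° (azimuth of n's horizontal projection).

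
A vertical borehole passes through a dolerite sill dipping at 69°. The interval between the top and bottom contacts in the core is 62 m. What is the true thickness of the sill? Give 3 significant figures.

22.2 m

True thickness t = h · cos(dip) = 62 × cos 69°
t = 62 × 0.3584 = 22.219 m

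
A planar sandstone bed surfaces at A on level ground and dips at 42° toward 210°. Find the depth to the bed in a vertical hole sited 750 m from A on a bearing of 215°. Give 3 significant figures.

The hole lies 5° from the dip direction, so the down-dip offset is 750 × cos 5° = 747.15 m.
Depth = down-dip offset × tan(dip) = 747.15 × tan 42° = 747.15 × 0.9004
Depth = 672.73 m

673 m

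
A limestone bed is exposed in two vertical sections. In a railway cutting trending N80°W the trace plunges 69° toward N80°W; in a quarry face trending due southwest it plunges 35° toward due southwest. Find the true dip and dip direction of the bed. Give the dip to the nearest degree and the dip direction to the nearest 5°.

Each apparent-dip line lies in the plane. As unit vectors (x east, y north, z up), v₁ plunges 69°→N80°W and v₂ plunges 35°→due southwest.
The plane normal is n = v₁ × v₂ ∝ (-0.576, 0.338, 0.240).
tan δ = √(n_x²+n_y²)/n_z = 0.668/0.240, so δ = 70.2°.
Dip direction = atan2(-0.576, 0.338) = 300° (azimuth of n's horizontal projection).

true dip 70°, dip direction 300°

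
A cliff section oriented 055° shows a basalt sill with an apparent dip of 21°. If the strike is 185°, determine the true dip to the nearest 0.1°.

The section is 50° from the strike.
tan(true dip) = tan 21° / sin 50° = 0.5011
true dip = arctan 0.5011 = 26.62°

26.6°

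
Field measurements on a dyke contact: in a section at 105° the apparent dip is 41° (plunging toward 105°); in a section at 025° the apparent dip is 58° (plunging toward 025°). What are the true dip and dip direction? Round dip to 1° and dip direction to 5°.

true dip 60°, dip direction 045°

The two traces are lines in the plane: v₁ = (sin 105°·cos 41°, cos 105°·cos 41°, −sin 41°), v₂ = (sin 25°·cos 58°, cos 25°·cos 58°, −sin 58°).
n = v₁ × v₂ = (0.481, 0.471, 0.394) (taken with n_z > 0).
Dip δ = arctan(|n_h|/n_z) = arctan(0.673/0.394) = 59.7°.
The horizontal component of n points toward azimuth atan2(n_x, n_y) = 46°, the dip direction.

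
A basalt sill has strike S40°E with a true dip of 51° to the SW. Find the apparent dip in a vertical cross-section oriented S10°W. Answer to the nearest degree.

43°

The strike is S40°E and the section trends S10°W; the acute angle between them is β = 50°.
tan α = tan 51° × sin 50° = 1.2349 × 0.7660 = 0.9460
apparent dip = arctan 0.9460 = 43.41°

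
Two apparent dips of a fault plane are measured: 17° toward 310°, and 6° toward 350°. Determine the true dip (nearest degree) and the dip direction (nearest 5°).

true dip 20°, dip direction 275°

Represent each trace as a vector plunging at its apparent dip toward its trend (east-north-up frame): v₁ = (-0.733, 0.615, -0.292), v₂ = (-0.173, 0.979, -0.105).
The plane normal is n = v₁ × v₂ ∝ (-0.222, 0.026, 0.611).
Dip δ = arctan(|n_h|/n_z) = arctan(0.224/0.611) = 20.1°.
Dip direction = azimuth of (n_x, n_y) = atan2(-0.222, 0.026) = 277°.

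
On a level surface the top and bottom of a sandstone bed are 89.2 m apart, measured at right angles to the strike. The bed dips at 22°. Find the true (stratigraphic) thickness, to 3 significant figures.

True thickness t = w · sin(dip) = 89.2 × sin 22°
t = 89.2 × 0.3746 = 33.415 m

33.4 m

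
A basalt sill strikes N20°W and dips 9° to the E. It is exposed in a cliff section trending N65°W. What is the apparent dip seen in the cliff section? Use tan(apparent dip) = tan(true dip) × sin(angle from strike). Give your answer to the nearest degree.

6°

The strike is N20°W and the section trends N65°W; the acute angle between them is β = 45°.
tan α = tan 9° × sin 45° = 0.1584 × 0.7071 = 0.1120
α = arctan(0.1120) = 6.39°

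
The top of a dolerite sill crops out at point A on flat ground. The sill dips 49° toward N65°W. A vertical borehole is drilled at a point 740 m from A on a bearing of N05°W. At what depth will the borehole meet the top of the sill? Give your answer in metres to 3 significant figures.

The hole lies 60° from the dip direction, so the down-dip offset is 740 × cos 60° = 370.00 m.
Depth = down-dip offset × tan(dip) = 370.00 × tan 49° = 370.00 × 1.1504
Depth = 425.64 m

426 m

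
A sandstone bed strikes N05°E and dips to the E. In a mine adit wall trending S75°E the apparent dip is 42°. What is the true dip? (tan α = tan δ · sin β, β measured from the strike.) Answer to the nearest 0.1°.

β = acute angle between strike N05°E and section S75°E = 80°.
tan(true dip) = tan 42° / sin 80° = 0.9143
δ = arctan(0.9143) = 42.44°

42.4°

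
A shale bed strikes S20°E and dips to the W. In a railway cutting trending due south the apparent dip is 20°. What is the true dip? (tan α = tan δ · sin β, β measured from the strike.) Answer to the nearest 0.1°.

β = acute angle between strike S20°E and section due south = 20°.
tan(true dip) = tan 20° / sin 20° = 1.0642
δ = arctan(1.0642) = 46.78°

46.8°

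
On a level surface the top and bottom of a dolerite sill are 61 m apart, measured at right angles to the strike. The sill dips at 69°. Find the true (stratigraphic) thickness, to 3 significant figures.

56.9 m

True thickness t = w · sin(dip) = 61 × sin 69°
t = 61 × 0.9336 = 56.948 m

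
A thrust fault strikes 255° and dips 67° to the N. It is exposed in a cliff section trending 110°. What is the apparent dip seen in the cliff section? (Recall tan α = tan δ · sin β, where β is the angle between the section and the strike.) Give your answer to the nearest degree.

The strike is 255° and the section trends 110°; the acute angle between them is β = 35°.
tan α = tan 67° × sin 35° = 2.3559 × 0.5736 = 1.3513
α = arctan(1.3513) = 53.50°

53°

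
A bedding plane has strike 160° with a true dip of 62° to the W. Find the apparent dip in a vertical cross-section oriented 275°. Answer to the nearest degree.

Angle between strike (160°) and section (275°): β = 65°.
tan α = tan 62° × sin 65° = 1.8807 × 0.9063 = 1.7045
apparent dip = arctan 1.7045 = 59.60°

60°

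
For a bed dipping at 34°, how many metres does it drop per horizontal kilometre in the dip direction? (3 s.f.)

drop per km = 1000 × tan 34° = 1000 × 0.6745

675 m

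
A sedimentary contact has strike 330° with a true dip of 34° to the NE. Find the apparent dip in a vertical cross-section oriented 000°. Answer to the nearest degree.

Angle between strike (330°) and section (000°): β = 30°.
tan(apparent dip) = tan 34° · sin 30° = 0.3373
α = arctan(0.3373) = 18.64°

19°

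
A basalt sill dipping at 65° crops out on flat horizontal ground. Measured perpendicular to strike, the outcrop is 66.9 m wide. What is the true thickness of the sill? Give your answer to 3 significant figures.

True thickness t = w · sin(dip) = 66.9 × sin 65°
t = 66.9 × 0.9063 = 60.632 m

60.6 m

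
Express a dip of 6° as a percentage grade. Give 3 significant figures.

grade % = 100 × tan 6° = 100 × 0.1051

10.5%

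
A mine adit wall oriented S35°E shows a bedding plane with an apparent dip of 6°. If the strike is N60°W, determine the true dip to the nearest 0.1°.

The section is 25° from the strike.
tan δ = tan α / sin β = tan 6° / sin 25° = 0.1051 / 0.4226 = 0.2487
δ = arctan(0.2487) = 13.97°

14.0°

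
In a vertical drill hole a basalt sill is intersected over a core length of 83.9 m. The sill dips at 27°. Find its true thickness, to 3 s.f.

True thickness t = h · cos(dip) = 83.9 × cos 27°
t = 83.9 × 0.8910 = 74.755 m

74.8 m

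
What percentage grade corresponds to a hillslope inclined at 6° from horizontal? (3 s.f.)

grade % = 100 × tan 6° = 100 × 0.1051

10.5%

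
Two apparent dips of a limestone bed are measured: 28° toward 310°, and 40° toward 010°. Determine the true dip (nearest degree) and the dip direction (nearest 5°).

true dip 40°, dip direction 000°

The two traces are lines in the plane: v₁ = (sin 310°·cos 28°, cos 310°·cos 28°, −sin 28°), v₂ = (sin 10°·cos 40°, cos 10°·cos 40°, −sin 40°).
n = v₁ × v₂ = (0.011, 0.497, 0.586) (taken with n_z > 0).
Dip δ = arctan(|n_h|/n_z) = arctan(0.497/0.586) = 40.3°.
Dip direction = azimuth of (n_x, n_y) = atan2(0.011, 0.497) = 1°.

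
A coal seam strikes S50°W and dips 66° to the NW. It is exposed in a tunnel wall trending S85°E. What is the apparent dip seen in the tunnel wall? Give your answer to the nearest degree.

58°

Angle between strike (S50°W) and section (S85°E): β = 45°.
tan(apparent dip) = tan 66° · sin 45° = 1.5882
apparent dip = arctan 1.5882 = 57.80°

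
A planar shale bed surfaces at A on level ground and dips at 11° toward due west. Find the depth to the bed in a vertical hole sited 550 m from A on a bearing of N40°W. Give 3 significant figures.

The hole lies 50° from the dip direction, so the down-dip offset is 550 × cos 50° = 353.53 m.
Depth = down-dip offset × tan(dip) = 353.53 × tan 11° = 353.53 × 0.1944
Depth = 68.72 m

68.7 m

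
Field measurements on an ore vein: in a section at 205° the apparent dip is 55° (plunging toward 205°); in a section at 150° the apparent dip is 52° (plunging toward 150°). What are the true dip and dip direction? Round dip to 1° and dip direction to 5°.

true dip 57°, dip direction 185°

The two traces are lines in the plane: v₁ = (sin 205°·cos 55°, cos 205°·cos 55°, −sin 55°), v₂ = (sin 150°·cos 52°, cos 150°·cos 52°, −sin 52°).
Cross product v₁ × v₂ gives the pole to the plane: n ∝ (-0.027, -0.443, 0.289).
Dip δ = arctan(|n_h|/n_z) = arctan(0.444/0.289) = 56.9°.
Dip direction = azimuth of (n_x, n_y) = atan2(-0.027, -0.443) = 184°.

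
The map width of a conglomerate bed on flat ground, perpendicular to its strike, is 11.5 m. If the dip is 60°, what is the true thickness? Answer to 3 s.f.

True thickness t = w · sin(dip) = 11.5 × sin 60°
t = 11.5 × 0.8660 = 9.959 m

9.96 m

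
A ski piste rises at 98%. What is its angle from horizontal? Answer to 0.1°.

44.4°

tan θ = 98/100 = 0.9800
θ = arctan(0.9800) = 44.42°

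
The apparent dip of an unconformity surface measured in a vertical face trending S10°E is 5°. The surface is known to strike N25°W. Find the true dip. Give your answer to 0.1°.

The section is 15° from the strike.
tan δ = tan α / sin β = tan 5° / sin 15° = 0.0875 / 0.2588 = 0.3380
true dip = arctan 0.3380 = 18.68°

18.7°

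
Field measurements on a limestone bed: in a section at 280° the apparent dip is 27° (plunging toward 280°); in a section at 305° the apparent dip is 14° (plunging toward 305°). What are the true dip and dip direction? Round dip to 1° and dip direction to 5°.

Each apparent-dip line lies in the plane. As unit vectors (x east, y north, z up), v₁ plunges 27°→280° and v₂ plunges 14°→305°.
n = v₁ × v₂ = (-0.215, -0.149, 0.365) (taken with n_z > 0).
tan δ = √(n_x²+n_y²)/n_z = 0.262/0.365, so δ = 35.6°.
Dip direction = azimuth of (n_x, n_y) = atan2(-0.215, -0.149) = 235°.

true dip 36°, dip direction 235°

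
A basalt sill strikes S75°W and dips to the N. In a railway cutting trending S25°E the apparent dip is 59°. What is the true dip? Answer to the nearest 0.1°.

59.4°

β = acute angle between strike S75°W and section S25°E = 80°.
tan δ = tan α / sin β = tan 59° / sin 80° = 1.6643 / 0.9848 = 1.6900
δ = arctan(1.6900) = 59.39°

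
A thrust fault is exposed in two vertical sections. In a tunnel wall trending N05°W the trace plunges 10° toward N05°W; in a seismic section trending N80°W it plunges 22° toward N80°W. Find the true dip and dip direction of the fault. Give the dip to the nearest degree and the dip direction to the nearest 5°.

true dip 22°, dip direction 290°

The two traces are lines in the plane: v₁ = (sin 355°·cos 10°, cos 355°·cos 10°, −sin 10°), v₂ = (sin 280°·cos 22°, cos 280°·cos 22°, −sin 22°).
Cross product v₁ × v₂ gives the pole to the plane: n ∝ (-0.340, 0.126, 0.882).
Dip δ = arctan(|n_h|/n_z) = arctan(0.362/0.882) = 22.3°.
Dip direction = atan2(-0.340, 0.126) = 290° (azimuth of n's horizontal projection).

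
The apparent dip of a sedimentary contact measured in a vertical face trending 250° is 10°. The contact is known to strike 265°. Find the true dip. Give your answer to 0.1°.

34.3°

The section is 15° from the strike.
tan δ = tan α / sin β = tan 10° / sin 15° = 0.1763 / 0.2588 = 0.6813
true dip = arctan 0.6813 = 34.27°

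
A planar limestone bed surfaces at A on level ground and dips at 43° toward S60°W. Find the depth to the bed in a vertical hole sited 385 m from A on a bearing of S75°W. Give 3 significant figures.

347 m

The hole lies 15° from the dip direction, so the down-dip offset is 385 × cos 15° = 371.88 m.
Depth = down-dip offset × tan(dip) = 371.88 × tan 43° = 371.88 × 0.9325
Depth = 346.79 m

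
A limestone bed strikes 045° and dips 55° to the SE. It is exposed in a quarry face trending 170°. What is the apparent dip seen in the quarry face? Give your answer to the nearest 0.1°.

49.5°

The section lies 55° from the strike.
tan α = tan 55° × sin 55° = 1.4281 × 0.8192 = 1.1699
α = arctan(1.1699) = 49.48°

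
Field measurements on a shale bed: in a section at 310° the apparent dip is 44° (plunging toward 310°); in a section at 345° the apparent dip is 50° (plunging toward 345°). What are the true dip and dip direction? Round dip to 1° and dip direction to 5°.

true dip 50°, dip direction 345°

Each apparent-dip line lies in the plane. As unit vectors (x east, y north, z up), v₁ plunges 44°→310° and v₂ plunges 50°→345°.
n = v₁ × v₂ = (-0.077, 0.307, 0.265) (taken with n_z > 0).
True dip = arccos(n_z / |n|) = arccos(0.6427) = 50.0°.
Dip direction = azimuth of (n_x, n_y) = atan2(-0.077, 0.307) = 346°.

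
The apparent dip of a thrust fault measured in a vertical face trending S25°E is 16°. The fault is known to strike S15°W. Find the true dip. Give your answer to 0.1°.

24.0°

The section is 40° from the strike.
tan(true dip) = tan 16° / sin 40° = 0.4461
true dip = arctan 0.4461 = 24.04°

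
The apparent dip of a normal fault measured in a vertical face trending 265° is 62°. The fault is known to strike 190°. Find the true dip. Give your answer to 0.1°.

The section is 75° from the strike.
tan(true dip) = tan 62° / sin 75° = 1.9471
true dip = arctan 1.9471 = 62.82°

62.8°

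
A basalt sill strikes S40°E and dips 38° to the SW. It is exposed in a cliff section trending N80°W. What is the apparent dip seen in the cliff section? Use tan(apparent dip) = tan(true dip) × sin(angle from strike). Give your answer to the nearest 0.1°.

26.7°

The strike is S40°E and the section trends N80°W; the acute angle between them is β = 40°.
tan(apparent dip) = tan 38° · sin 40° = 0.5022
α = arctan(0.5022) = 26.67°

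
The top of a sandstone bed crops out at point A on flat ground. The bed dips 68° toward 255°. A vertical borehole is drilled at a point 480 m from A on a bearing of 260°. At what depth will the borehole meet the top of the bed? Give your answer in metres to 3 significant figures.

1180 m

The hole lies 5° from the dip direction, so the down-dip offset is 480 × cos 5° = 478.17 m.
Depth = down-dip offset × tan(dip) = 478.17 × tan 68° = 478.17 × 2.4751
Depth = 1183.52 m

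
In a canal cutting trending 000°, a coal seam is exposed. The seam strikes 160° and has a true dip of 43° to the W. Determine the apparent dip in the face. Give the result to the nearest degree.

18°

Angle between strike (160°) and section (000°): β = 20°.
tan α = tan 43° × sin 20° = 0.9325 × 0.3420 = 0.3189
α = arctan(0.3189) = 17.69°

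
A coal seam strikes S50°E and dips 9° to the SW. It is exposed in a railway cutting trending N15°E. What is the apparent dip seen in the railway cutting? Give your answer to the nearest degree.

Angle between strike (S50°E) and section (N15°E): β = 65°.
tan α = tan 9° × sin 65° = 0.1584 × 0.9063 = 0.1435
α = arctan(0.1435) = 8.17°

8°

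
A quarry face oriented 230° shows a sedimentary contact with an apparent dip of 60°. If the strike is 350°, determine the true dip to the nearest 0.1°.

The section is 60° from the strike.
tan(true dip) = tan 60° / sin 60° = 2.0000
δ = arctan(2.0000) = 63.43°

63.4°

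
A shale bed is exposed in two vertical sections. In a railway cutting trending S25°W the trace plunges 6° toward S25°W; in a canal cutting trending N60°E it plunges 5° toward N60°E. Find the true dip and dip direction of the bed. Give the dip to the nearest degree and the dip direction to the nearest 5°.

The two traces are lines in the plane: v₁ = (sin 205°·cos 6°, cos 205°·cos 6°, −sin 6°), v₂ = (sin 60°·cos 5°, cos 60°·cos 5°, −sin 5°).
Cross product v₁ × v₂ gives the pole to the plane: n ∝ (0.131, -0.127, 0.568).
True dip = arccos(n_z / |n|) = arccos(0.9523) = 17.8°.
The horizontal component of n points toward azimuth atan2(n_x, n_y) = 134°, the dip direction.

true dip 18°, dip direction 135°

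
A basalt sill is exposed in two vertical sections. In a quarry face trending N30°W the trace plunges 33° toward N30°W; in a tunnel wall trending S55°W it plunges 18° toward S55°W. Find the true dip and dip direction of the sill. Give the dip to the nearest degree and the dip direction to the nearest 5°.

The two traces are lines in the plane: v₁ = (sin 330°·cos 33°, cos 330°·cos 33°, −sin 33°), v₂ = (sin 235°·cos 18°, cos 235°·cos 18°, −sin 18°).
The plane normal is n = v₁ × v₂ ∝ (-0.522, 0.295, 0.795).
Dip δ = arctan(|n_h|/n_z) = arctan(0.599/0.795) = 37.0°.
Dip direction = atan2(-0.522, 0.295) = 299° (azimuth of n's horizontal projection).

true dip 37°, dip direction 300°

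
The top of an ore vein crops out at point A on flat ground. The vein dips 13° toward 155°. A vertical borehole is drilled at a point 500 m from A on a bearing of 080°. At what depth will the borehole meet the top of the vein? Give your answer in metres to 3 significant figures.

29.9 m

The hole lies 75° from the dip direction, so the down-dip offset is 500 × cos 75° = 129.41 m.
Depth = down-dip offset × tan(dip) = 129.41 × tan 13° = 129.41 × 0.2309
Depth = 29.88 m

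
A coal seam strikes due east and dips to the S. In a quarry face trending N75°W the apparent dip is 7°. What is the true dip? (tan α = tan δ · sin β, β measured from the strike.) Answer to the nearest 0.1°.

The section is 15° from the strike.
tan(true dip) = tan 7° / sin 15° = 0.4744
true dip = arctan 0.4744 = 25.38°

25.4°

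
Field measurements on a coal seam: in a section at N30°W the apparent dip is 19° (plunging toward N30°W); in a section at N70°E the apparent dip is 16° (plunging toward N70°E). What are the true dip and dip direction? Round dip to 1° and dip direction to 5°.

true dip 26°, dip direction 015°

Each apparent-dip line lies in the plane. As unit vectors (x east, y north, z up), v₁ plunges 19°→N30°W and v₂ plunges 16°→N70°E.
The plane normal is n = v₁ × v₂ ∝ (0.119, 0.424, 0.895).
tan δ = √(n_x²+n_y²)/n_z = 0.441/0.895, so δ = 26.2°.
The horizontal component of n points toward azimuth atan2(n_x, n_y) = 16°, the dip direction.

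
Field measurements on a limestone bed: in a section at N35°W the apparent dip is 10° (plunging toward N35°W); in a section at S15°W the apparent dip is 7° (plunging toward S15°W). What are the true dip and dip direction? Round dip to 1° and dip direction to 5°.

The two traces are lines in the plane: v₁ = (sin 325°·cos 10°, cos 325°·cos 10°, −sin 10°), v₂ = (sin 195°·cos 7°, cos 195°·cos 7°, −sin 7°).
Cross product v₁ × v₂ gives the pole to the plane: n ∝ (-0.265, -0.024, 0.749).
True dip = arccos(n_z / |n|) = arccos(0.9423) = 19.6°.
Dip direction = azimuth of (n_x, n_y) = atan2(-0.265, -0.024) = 265°.

true dip 20°, dip direction 265°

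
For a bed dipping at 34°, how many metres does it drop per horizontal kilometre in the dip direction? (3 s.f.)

drop per km = 1000 × tan 34° = 1000 × 0.6745

675 m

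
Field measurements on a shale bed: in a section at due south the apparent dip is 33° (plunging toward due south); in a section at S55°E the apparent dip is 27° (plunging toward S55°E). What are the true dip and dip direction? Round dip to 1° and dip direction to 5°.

Represent each trace as a vector plunging at its apparent dip toward its trend (east-north-up frame): v₁ = (0.000, -0.839, -0.545), v₂ = (0.730, -0.511, -0.454).
The plane normal is n = v₁ × v₂ ∝ (0.102, -0.398, 0.612).
tan δ = √(n_x²+n_y²)/n_z = 0.410/0.612, so δ = 33.8°.
The horizontal component of n points toward azimuth atan2(n_x, n_y) = 166°, the dip direction.

true dip 34°, dip direction 165°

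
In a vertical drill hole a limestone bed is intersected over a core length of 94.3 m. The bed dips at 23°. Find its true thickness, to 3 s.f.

86.8 m

True thickness t = h · cos(dip) = 94.3 × cos 23°
t = 94.3 × 0.9205 = 86.804 m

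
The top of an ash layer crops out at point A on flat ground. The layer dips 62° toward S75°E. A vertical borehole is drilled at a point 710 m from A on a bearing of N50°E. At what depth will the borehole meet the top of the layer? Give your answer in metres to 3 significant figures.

766 m

The hole lies 55° from the dip direction, so the down-dip offset is 710 × cos 55° = 407.24 m.
Depth = down-dip offset × tan(dip) = 407.24 × tan 62° = 407.24 × 1.8807
Depth = 765.91 m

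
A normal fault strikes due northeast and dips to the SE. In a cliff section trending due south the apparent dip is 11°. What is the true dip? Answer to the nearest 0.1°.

β = acute angle between strike due northeast and section due south = 45°.
tan δ = tan α / sin β = tan 11° / sin 45° = 0.1944 / 0.7071 = 0.2749
δ = arctan(0.2749) = 15.37°

15.4°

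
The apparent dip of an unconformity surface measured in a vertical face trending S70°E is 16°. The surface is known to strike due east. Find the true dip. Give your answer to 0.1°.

β = acute angle between strike due east and section S70°E = 20°.
tan δ = tan α / sin β = tan 16° / sin 20° = 0.2867 / 0.3420 = 0.8384
δ = arctan(0.8384) = 39.98°

40.0°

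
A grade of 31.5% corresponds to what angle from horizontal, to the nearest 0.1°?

17.5°

tan θ = 31.5/100 = 0.3150
θ = arctan(0.3150) = 17.48°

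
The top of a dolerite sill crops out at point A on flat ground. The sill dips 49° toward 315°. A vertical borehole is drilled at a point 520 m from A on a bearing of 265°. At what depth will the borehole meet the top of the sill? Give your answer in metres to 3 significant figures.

385 m

The hole lies 50° from the dip direction, so the down-dip offset is 520 × cos 50° = 334.25 m.
Depth = down-dip offset × tan(dip) = 334.25 × tan 49° = 334.25 × 1.1504
Depth = 384.51 m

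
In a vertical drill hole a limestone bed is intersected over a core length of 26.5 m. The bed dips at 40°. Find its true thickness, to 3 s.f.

20.3 m

True thickness t = h · cos(dip) = 26.5 × cos 40°
t = 26.5 × 0.7660 = 20.300 m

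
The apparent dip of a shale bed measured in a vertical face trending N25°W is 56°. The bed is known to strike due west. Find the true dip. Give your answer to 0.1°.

58.6°

The section is 65° from the strike.
tan δ = tan α / sin β = tan 56° / sin 65° = 1.4826 / 0.9063 = 1.6358
true dip = arctan 1.6358 = 58.56°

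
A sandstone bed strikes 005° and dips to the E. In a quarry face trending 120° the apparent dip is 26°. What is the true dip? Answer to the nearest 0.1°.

28.3°

β = acute angle between strike 005° and section 120° = 65°.
tan(true dip) = tan 26° / sin 65° = 0.5382
δ = arctan(0.5382) = 28.29°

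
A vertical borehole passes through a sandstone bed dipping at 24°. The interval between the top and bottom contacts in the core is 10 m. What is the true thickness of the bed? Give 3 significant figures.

9.14 m

True thickness t = h · cos(dip) = 10 × cos 24°
t = 10 × 0.9135 = 9.135 m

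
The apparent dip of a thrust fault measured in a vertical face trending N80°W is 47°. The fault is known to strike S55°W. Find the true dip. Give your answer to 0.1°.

56.6°

β = acute angle between strike S55°W and section N80°W = 45°.
tan(true dip) = tan 47° / sin 45° = 1.5166
true dip = arctan 1.5166 = 56.60°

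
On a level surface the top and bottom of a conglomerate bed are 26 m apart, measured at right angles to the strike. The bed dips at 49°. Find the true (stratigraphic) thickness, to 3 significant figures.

19.6 m

True thickness t = w · sin(dip) = 26 × sin 49°
t = 26 × 0.7547 = 19.622 m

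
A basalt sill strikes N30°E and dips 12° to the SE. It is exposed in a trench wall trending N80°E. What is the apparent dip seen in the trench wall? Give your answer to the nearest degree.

The strike is N30°E and the section trends N80°E; the acute angle between them is β = 50°.
tan(apparent dip) = tan 12° · sin 50° = 0.1628
apparent dip = arctan 0.1628 = 9.25°

9°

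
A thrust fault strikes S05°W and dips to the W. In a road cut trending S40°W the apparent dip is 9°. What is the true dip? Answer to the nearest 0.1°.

β = acute angle between strike S05°W and section S40°W = 35°.
tan δ = tan α / sin β = tan 9° / sin 35° = 0.1584 / 0.5736 = 0.2761
δ = arctan(0.2761) = 15.44°

15.4°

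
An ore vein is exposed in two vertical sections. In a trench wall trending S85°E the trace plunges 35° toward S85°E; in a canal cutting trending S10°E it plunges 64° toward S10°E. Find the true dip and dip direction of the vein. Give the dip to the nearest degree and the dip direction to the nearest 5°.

true dip 64°, dip direction 165°

Each apparent-dip line lies in the plane. As unit vectors (x east, y north, z up), v₁ plunges 35°→S85°E and v₂ plunges 64°→S10°E.
The plane normal is n = v₁ × v₂ ∝ (0.183, -0.690, 0.347).
Dip δ = arctan(|n_h|/n_z) = arctan(0.714/0.347) = 64.1°.
The horizontal component of n points toward azimuth atan2(n_x, n_y) = 165°, the dip direction.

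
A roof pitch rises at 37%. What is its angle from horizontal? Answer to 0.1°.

tan θ = 37/100 = 0.3700
θ = arctan(0.3700) = 20.30°

20.3°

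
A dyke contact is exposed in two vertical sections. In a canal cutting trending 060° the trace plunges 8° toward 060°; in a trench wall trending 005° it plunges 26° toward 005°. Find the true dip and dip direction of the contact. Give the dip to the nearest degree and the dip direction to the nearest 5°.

true dip 27°, dip direction 345°

Represent each trace as a vector plunging at its apparent dip toward its trend (east-north-up frame): v₁ = (0.858, 0.495, -0.139), v₂ = (0.078, 0.895, -0.438).
Cross product v₁ × v₂ gives the pole to the plane: n ∝ (-0.092, 0.365, 0.729).
tan δ = √(n_x²+n_y²)/n_z = 0.377/0.729, so δ = 27.3°.
The horizontal component of n points toward azimuth atan2(n_x, n_y) = 346°, the dip direction.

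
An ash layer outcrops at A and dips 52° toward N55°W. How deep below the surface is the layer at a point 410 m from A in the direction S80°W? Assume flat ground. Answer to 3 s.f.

The hole lies 45° from the dip direction, so the down-dip offset is 410 × cos 45° = 289.91 m.
Depth = down-dip offset × tan(dip) = 289.91 × tan 52° = 289.91 × 1.2799
Depth = 371.07 m

371 m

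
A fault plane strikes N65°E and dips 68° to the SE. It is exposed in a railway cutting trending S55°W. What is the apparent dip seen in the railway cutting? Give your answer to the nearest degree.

Angle between strike (N65°E) and section (S55°W): β = 10°.
tan(apparent dip) = tan 68° · sin 10° = 0.4298
α = arctan(0.4298) = 23.26°

23°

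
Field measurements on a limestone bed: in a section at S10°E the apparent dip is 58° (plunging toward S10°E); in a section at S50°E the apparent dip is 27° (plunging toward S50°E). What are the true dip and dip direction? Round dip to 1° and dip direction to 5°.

Each apparent-dip line lies in the plane. As unit vectors (x east, y north, z up), v₁ plunges 58°→S10°E and v₂ plunges 27°→S50°E.
The plane normal is n = v₁ × v₂ ∝ (-0.249, -0.537, 0.303).
True dip = arccos(n_z / |n|) = arccos(0.4563) = 62.9°.
Dip direction = atan2(-0.249, -0.537) = 205° (azimuth of n's horizontal projection).

true dip 63°, dip direction 205°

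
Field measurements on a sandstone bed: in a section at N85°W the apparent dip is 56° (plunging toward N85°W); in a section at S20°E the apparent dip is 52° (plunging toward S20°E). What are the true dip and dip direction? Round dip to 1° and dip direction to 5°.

The two traces are lines in the plane: v₁ = (sin 275°·cos 56°, cos 275°·cos 56°, −sin 56°), v₂ = (sin 160°·cos 52°, cos 160°·cos 52°, −sin 52°).
n = v₁ × v₂ = (-0.518, -0.614, 0.312) (taken with n_z > 0).
Dip δ = arctan(|n_h|/n_z) = arctan(0.803/0.312) = 68.8°.
The horizontal component of n points toward azimuth atan2(n_x, n_y) = 220°, the dip direction.

true dip 69°, dip direction 220°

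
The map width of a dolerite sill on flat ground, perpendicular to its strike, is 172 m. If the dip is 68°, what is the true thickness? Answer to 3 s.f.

159 m

True thickness t = w · sin(dip) = 172 × sin 68°
t = 172 × 0.9272 = 159.476 m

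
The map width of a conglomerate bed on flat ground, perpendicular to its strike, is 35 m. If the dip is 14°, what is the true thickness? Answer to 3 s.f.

True thickness t = w · sin(dip) = 35 × sin 14°
t = 35 × 0.2419 = 8.467 m

8.47 m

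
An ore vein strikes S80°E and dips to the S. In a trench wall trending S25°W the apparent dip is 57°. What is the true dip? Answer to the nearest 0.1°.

β = acute angle between strike S80°E and section S25°W = 75°.
tan(true dip) = tan 57° / sin 75° = 1.5942
true dip = arctan 1.5942 = 57.90°

57.9°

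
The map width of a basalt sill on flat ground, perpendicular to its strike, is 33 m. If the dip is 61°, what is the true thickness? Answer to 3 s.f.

True thickness t = w · sin(dip) = 33 × sin 61°
t = 33 × 0.8746 = 28.862 m

28.9 m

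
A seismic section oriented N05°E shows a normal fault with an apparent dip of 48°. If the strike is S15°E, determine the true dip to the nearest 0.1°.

The section is 20° from the strike.
tan δ = tan α / sin β = tan 48° / sin 20° = 1.1106 / 0.3420 = 3.2472
true dip = arctan 3.2472 = 72.88°

72.9°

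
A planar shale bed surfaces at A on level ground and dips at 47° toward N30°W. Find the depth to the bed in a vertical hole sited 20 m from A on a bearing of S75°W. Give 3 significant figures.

The hole lies 75° from the dip direction, so the down-dip offset is 20 × cos 75° = 5.18 m.
Depth = down-dip offset × tan(dip) = 5.18 × tan 47° = 5.18 × 1.0724
Depth = 5.55 m

5.55 m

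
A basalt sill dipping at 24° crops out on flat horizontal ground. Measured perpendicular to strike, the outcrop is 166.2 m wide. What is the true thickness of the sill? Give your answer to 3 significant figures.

True thickness t = w · sin(dip) = 166.2 × sin 24°
t = 166.2 × 0.4067 = 67.600 m

67.6 m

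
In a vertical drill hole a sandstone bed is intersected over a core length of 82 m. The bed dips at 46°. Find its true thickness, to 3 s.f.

True thickness t = h · cos(dip) = 82 × cos 46°
t = 82 × 0.6947 = 56.962 m

57.0 m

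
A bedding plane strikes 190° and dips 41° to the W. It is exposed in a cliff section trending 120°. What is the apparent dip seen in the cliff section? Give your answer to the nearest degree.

The strike is 190° and the section trends 120°; the acute angle between them is β = 70°.
tan(apparent dip) = tan 41° · sin 70° = 0.8169
α = arctan(0.8169) = 39.24°

39°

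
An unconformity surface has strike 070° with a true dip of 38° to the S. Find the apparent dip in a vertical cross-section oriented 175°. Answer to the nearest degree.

Angle between strike (070°) and section (175°): β = 75°.
tan α = tan 38° × sin 75° = 0.7813 × 0.9659 = 0.7547
apparent dip = arctan 0.7547 = 37.04°

37°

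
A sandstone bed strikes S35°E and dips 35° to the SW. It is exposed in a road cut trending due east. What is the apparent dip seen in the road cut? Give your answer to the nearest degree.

30°

The strike is S35°E and the section trends due east; the acute angle between them is β = 55°.
tan α = tan 35° × sin 55° = 0.7002 × 0.8192 = 0.5736
α = arctan(0.5736) = 29.84°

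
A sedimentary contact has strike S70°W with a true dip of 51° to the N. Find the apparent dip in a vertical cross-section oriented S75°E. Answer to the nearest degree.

The section lies 35° from the strike.
tan(apparent dip) = tan 51° · sin 35° = 0.7083
α = arctan(0.7083) = 35.31°

35°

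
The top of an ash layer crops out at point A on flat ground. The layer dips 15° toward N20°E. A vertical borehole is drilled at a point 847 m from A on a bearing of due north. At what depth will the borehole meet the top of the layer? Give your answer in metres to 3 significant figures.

213 m

The hole lies 20° from the dip direction, so the down-dip offset is 847 × cos 20° = 795.92 m.
Depth = down-dip offset × tan(dip) = 795.92 × tan 15° = 795.92 × 0.2679
Depth = 213.27 m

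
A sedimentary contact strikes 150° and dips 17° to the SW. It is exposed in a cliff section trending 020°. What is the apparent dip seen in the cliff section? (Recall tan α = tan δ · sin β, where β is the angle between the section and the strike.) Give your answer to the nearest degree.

Angle between strike (150°) and section (020°): β = 50°.
tan(apparent dip) = tan 17° · sin 50° = 0.2342
α = arctan(0.2342) = 13.18°

13°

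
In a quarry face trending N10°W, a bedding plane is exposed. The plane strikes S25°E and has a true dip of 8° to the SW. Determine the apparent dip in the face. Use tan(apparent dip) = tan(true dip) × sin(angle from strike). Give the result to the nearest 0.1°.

2.1°

Angle between strike (S25°E) and section (N10°W): β = 15°.
tan α = tan 8° × sin 15° = 0.1405 × 0.2588 = 0.0364
apparent dip = arctan 0.0364 = 2.08°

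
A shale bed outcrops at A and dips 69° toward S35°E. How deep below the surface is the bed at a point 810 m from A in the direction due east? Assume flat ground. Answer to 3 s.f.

1210 m

The hole lies 55° from the dip direction, so the down-dip offset is 810 × cos 55° = 464.60 m.
Depth = down-dip offset × tan(dip) = 464.60 × tan 69° = 464.60 × 2.6051
Depth = 1210.32 m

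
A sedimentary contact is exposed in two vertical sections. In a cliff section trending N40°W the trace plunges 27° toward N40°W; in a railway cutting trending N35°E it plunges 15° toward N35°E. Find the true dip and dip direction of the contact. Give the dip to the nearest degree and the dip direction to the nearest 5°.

true dip 28°, dip direction 335°

Represent each trace as a vector plunging at its apparent dip toward its trend (east-north-up frame): v₁ = (-0.573, 0.683, -0.454), v₂ = (0.554, 0.791, -0.259).
n = v₁ × v₂ = (-0.183, 0.400, 0.831) (taken with n_z > 0).
Dip δ = arctan(|n_h|/n_z) = arctan(0.439/0.831) = 27.9°.
The horizontal component of n points toward azimuth atan2(n_x, n_y) = 335°, the dip direction.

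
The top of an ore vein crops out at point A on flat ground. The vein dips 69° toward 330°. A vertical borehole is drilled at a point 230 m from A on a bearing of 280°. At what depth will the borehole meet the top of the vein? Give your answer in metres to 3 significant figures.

The hole lies 50° from the dip direction, so the down-dip offset is 230 × cos 50° = 147.84 m.
Depth = down-dip offset × tan(dip) = 147.84 × tan 69° = 147.84 × 2.6051
Depth = 385.14 m

385 m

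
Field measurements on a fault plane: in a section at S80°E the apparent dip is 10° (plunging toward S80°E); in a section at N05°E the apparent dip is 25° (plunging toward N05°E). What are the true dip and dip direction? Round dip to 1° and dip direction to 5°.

Represent each trace as a vector plunging at its apparent dip toward its trend (east-north-up frame): v₁ = (0.970, -0.171, -0.174), v₂ = (0.079, 0.903, -0.423).
Cross product v₁ × v₂ gives the pole to the plane: n ∝ (0.229, 0.396, 0.889).
Dip δ = arctan(|n_h|/n_z) = arctan(0.458/0.889) = 27.2°.
Dip direction = azimuth of (n_x, n_y) = atan2(0.229, 0.396) = 30°.

true dip 27°, dip direction 030°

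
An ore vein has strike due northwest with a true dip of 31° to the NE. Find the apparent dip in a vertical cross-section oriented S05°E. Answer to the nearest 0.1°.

21.1°

The section lies 40° from the strike.
tan α = tan 31° × sin 40° = 0.6009 × 0.6428 = 0.3862
apparent dip = arctan 0.3862 = 21.12°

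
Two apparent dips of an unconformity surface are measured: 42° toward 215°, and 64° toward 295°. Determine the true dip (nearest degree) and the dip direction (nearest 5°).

true dip 65°, dip direction 280°

Represent each trace as a vector plunging at its apparent dip toward its trend (east-north-up frame): v₁ = (-0.426, -0.609, -0.669), v₂ = (-0.397, 0.185, -0.899).
Cross product v₁ × v₂ gives the pole to the plane: n ∝ (-0.671, 0.117, 0.321).
Dip δ = arctan(|n_h|/n_z) = arctan(0.681/0.321) = 64.8°.
Dip direction = azimuth of (n_x, n_y) = atan2(-0.671, 0.117) = 280°.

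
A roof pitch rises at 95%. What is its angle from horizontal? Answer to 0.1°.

43.5°

tan θ = 95/100 = 0.9500
θ = arctan(0.9500) = 43.53°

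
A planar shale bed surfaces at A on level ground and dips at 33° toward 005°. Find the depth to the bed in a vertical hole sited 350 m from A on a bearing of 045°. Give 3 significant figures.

174 m

The hole lies 40° from the dip direction, so the down-dip offset is 350 × cos 40° = 268.12 m.
Depth = down-dip offset × tan(dip) = 268.12 × tan 33° = 268.12 × 0.6494
Depth = 174.12 m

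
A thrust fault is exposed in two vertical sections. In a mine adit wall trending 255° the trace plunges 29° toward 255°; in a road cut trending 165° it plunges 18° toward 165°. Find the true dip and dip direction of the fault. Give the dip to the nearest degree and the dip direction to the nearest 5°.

Represent each trace as a vector plunging at its apparent dip toward its trend (east-north-up frame): v₁ = (-0.845, -0.226, -0.485), v₂ = (0.246, -0.919, -0.309).
Cross product v₁ × v₂ gives the pole to the plane: n ∝ (-0.375, -0.380, 0.832).
Dip δ = arctan(|n_h|/n_z) = arctan(0.534/0.832) = 32.7°.
The horizontal component of n points toward azimuth atan2(n_x, n_y) = 225°, the dip direction.

true dip 33°, dip direction 225°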